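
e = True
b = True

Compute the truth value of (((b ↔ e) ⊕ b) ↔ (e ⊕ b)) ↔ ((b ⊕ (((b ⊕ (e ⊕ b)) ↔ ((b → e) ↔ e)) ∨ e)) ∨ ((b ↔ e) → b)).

True

b ↔ e = True ↔ True = True
(b ↔ e) ⊕ b = True ⊕ True = False
e ⊕ b = True ⊕ True = False
((b ↔ e) ⊕ b) ↔ (e ⊕ b) = False ↔ False = True
e ⊕ b = True ⊕ True = False
b ⊕ (e ⊕ b) = True ⊕ False = True
b → e = True → True = True
(b → e) ↔ e = True ↔ True = True
(b ⊕ (e ⊕ b)) ↔ ((b → e) ↔ e) = True ↔ True = True
((b ⊕ (e ⊕ b)) ↔ ((b → e) ↔ e)) ∨ e = True ∨ True = True
b ⊕ (((b ⊕ (e ⊕ b)) ↔ ((b → e) ↔ e)) ∨ e) = True ⊕ True = False
b ↔ e = True ↔ True = True
(b ↔ e) → b = True → True = True
(b ⊕ (((b ⊕ (e ⊕ b)) ↔ ((b → e) ↔ e)) ∨ e)) ∨ ((b ↔ e) → b) = False ∨ True = True
(((b ↔ e) ⊕ b) ↔ (e ⊕ b)) ↔ ((b ⊕ (((b ⊕ (e ⊕ b)) ↔ ((b → e) ↔ e)) ∨ e)) ∨ ((b ↔ e) → b)) = True ↔ True = True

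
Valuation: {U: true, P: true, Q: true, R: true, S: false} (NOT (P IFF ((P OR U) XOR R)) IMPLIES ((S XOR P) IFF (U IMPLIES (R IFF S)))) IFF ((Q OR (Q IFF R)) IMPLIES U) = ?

false

P OR U = true OR true = true
(P OR U) XOR R = true XOR true = false
P IFF ((P OR U) XOR R) = true IFF false = false
NOT (P IFF ((P OR U) XOR R)) = NOT false = true
S XOR P = false XOR true = true
R IFF S = true IFF false = false
U IMPLIES (R IFF S) = true IMPLIES false = false
(S XOR P) IFF (U IMPLIES (R IFF S)) = true IFF false = false
NOT (P IFF ((P OR U) XOR R)) IMPLIES ((S XOR P) IFF (U IMPLIES (R IFF S))) = true IMPLIES false = false
Q IFF R = true IFF true = true
Q OR (Q IFF R) = true OR true = true
(Q OR (Q IFF R)) IMPLIES U = true IMPLIES true = true
(NOT (P IFF ((P OR U) XOR R)) IMPLIES ((S XOR P) IFF (U IMPLIES (R IFF S)))) IFF ((Q OR (Q IFF R)) IMPLIES U) = false IFF true = false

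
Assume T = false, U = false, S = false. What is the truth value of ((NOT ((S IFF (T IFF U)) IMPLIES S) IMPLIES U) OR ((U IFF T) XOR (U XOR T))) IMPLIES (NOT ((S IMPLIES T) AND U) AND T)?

T IFF U = false IFF false = true
S IFF (T IFF U) = false IFF true = false
(S IFF (T IFF U)) IMPLIES S = false IMPLIES false = true
NOT ((S IFF (T IFF U)) IMPLIES S) = NOT true = false
NOT ((S IFF (T IFF U)) IMPLIES S) IMPLIES U = false IMPLIES false = true
U IFF T = false IFF false = true
U XOR T = false XOR false = false
(U IFF T) XOR (U XOR T) = true XOR false = true
(NOT ((S IFF (T IFF U)) IMPLIES S) IMPLIES U) OR ((U IFF T) XOR (U XOR T)) = true OR true = true
S IMPLIES T = false IMPLIES false = true
(S IMPLIES T) AND U = true AND false = false
NOT ((S IMPLIES T) AND U) = NOT false = true
NOT ((S IMPLIES T) AND U) AND T = true AND false = false
((NOT ((S IFF (T IFF U)) IMPLIES S) IMPLIES U) OR ((U IFF T) XOR (U XOR T))) IMPLIES (NOT ((S IMPLIES T) AND U) AND T) = true IMPLIES false = false

false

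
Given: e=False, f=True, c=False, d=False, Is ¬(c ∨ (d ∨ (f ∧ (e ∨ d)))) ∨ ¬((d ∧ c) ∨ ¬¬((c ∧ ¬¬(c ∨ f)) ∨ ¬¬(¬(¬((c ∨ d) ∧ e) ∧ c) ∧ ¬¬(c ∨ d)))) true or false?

True

e ∨ d = False ∨ False = False
f ∧ (e ∨ d) = True ∧ False = False
d ∨ (f ∧ (e ∨ d)) = False ∨ False = False
c ∨ (d ∨ (f ∧ (e ∨ d))) = False ∨ False = False
¬(c ∨ (d ∨ (f ∧ (e ∨ d)))) = ¬False = True
d ∧ c = False ∧ False = False
c ∨ f = False ∨ True = True
¬(c ∨ f) = ¬True = False
¬¬(c ∨ f) = ¬False = True
c ∧ ¬¬(c ∨ f) = False ∧ True = False
c ∨ d = False ∨ False = False
(c ∨ d) ∧ e = False ∧ False = False
¬((c ∨ d) ∧ e) = ¬False = True
¬((c ∨ d) ∧ e) ∧ c = True ∧ False = False
¬(¬((c ∨ d) ∧ e) ∧ c) = ¬False = True
c ∨ d = False ∨ False = False
¬(c ∨ d) = ¬False = True
¬¬(c ∨ d) = ¬True = False
¬(¬((c ∨ d) ∧ e) ∧ c) ∧ ¬¬(c ∨ d) = True ∧ False = False
¬(¬(¬((c ∨ d) ∧ e) ∧ c) ∧ ¬¬(c ∨ d)) = ¬False = True
¬¬(¬(¬((c ∨ d) ∧ e) ∧ c) ∧ ¬¬(c ∨ d)) = ¬True = False
(c ∧ ¬¬(c ∨ f)) ∨ ¬¬(¬(¬((c ∨ d) ∧ e) ∧ c) ∧ ¬¬(c ∨ d)) = False ∨ False = False
¬((c ∧ ¬¬(c ∨ f)) ∨ ¬¬(¬(¬((c ∨ d) ∧ e) ∧ c) ∧ ¬¬(c ∨ d))) = ¬False = True
¬¬((c ∧ ¬¬(c ∨ f)) ∨ ¬¬(¬(¬((c ∨ d) ∧ e) ∧ c) ∧ ¬¬(c ∨ d))) = ¬True = False
(d ∧ c) ∨ ¬¬((c ∧ ¬¬(c ∨ f)) ∨ ¬¬(¬(¬((c ∨ d) ∧ e) ∧ c) ∧ ¬¬(c ∨ d))) = False ∨ False = False
¬((d ∧ c) ∨ ¬¬((c ∧ ¬¬(c ∨ f)) ∨ ¬¬(¬(¬((c ∨ d) ∧ e) ∧ c) ∧ ¬¬(c ∨ d)))) = ¬False = True
¬(c ∨ (d ∨ (f ∧ (e ∨ d)))) ∨ ¬((d ∧ c) ∨ ¬¬((c ∧ ¬¬(c ∨ f)) ∨ ¬¬(¬(¬((c ∨ d) ∧ e) ∧ c) ∧ ¬¬(c ∨ d)))) = True ∨ True = True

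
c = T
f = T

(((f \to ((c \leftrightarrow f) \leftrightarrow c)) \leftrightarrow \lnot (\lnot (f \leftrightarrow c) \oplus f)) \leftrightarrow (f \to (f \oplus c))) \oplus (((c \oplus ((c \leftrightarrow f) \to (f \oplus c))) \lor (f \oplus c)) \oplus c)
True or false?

T

Substituting c=T, f=T:
c \leftrightarrow f = T \leftrightarrow T = T
(c \leftrightarrow f) \leftrightarrow c = T \leftrightarrow T = T
f \to ((c \leftrightarrow f) \leftrightarrow c) = T \to T = T
f \leftrightarrow c = T \leftrightarrow T = T
\lnot (f \leftrightarrow c) = \lnot T = F
\lnot (f \leftrightarrow c) \oplus f = F \oplus T = T
\lnot (\lnot (f \leftrightarrow c) \oplus f) = \lnot T = F
(f \to ((c \leftrightarrow f) \leftrightarrow c)) \leftrightarrow \lnot (\lnot (f \leftrightarrow c) \oplus f) = T \leftrightarrow F = F
f \oplus c = T \oplus T = F
f \to (f \oplus c) = T \to F = F
((f \to ((c \leftrightarrow f) \leftrightarrow c)) \leftrightarrow \lnot (\lnot (f \leftrightarrow c) \oplus f)) \leftrightarrow (f \to (f \oplus c)) = F \leftrightarrow F = T
c \leftrightarrow f = T \leftrightarrow T = T
f \oplus c = T \oplus T = F
(c \leftrightarrow f) \to (f \oplus c) = T \to F = F
c \oplus ((c \leftrightarrow f) \to (f \oplus c)) = T \oplus F = T
f \oplus c = T \oplus T = F
(c \oplus ((c \leftrightarrow f) \to (f \oplus c))) \lor (f \oplus c) = T \lor F = T
((c \oplus ((c \leftrightarrow f) \to (f \oplus c))) \lor (f \oplus c)) \oplus c = T \oplus T = F
(((f \to ((c \leftrightarrow f) \leftrightarrow c)) \leftrightarrow \lnot (\lnot (f \leftrightarrow c) \oplus f)) \leftrightarrow (f \to (f \oplus c))) \oplus (((c \oplus ((c \leftrightarrow f) \to (f \oplus c))) \lor (f \oplus c)) \oplus c) = T \oplus F = T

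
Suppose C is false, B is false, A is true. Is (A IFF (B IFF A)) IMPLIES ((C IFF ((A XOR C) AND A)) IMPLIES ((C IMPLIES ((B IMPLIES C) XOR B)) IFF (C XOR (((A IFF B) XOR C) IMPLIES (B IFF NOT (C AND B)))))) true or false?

T

B IFF A = F IFF T = F
A IFF (B IFF A) = T IFF F = F
A XOR C = T XOR F = T
(A XOR C) AND A = T AND T = T
C IFF ((A XOR C) AND A) = F IFF T = F
B IMPLIES C = F IMPLIES F = T
(B IMPLIES C) XOR B = T XOR F = T
C IMPLIES ((B IMPLIES C) XOR B) = F IMPLIES T = T
A IFF B = T IFF F = F
(A IFF B) XOR C = F XOR F = F
C AND B = F AND F = F
NOT (C AND B) = NOT F = T
B IFF NOT (C AND B) = F IFF T = F
((A IFF B) XOR C) IMPLIES (B IFF NOT (C AND B)) = F IMPLIES F = T
C XOR (((A IFF B) XOR C) IMPLIES (B IFF NOT (C AND B))) = F XOR T = T
(C IMPLIES ((B IMPLIES C) XOR B)) IFF (C XOR (((A IFF B) XOR C) IMPLIES (B IFF NOT (C AND B)))) = T IFF T = T
(C IFF ((A XOR C) AND A)) IMPLIES ((C IMPLIES ((B IMPLIES C) XOR B)) IFF (C XOR (((A IFF B) XOR C) IMPLIES (B IFF NOT (C AND B))))) = F IMPLIES T = T
(A IFF (B IFF A)) IMPLIES ((C IFF ((A XOR C) AND A)) IMPLIES ((C IMPLIES ((B IMPLIES C) XOR B)) IFF (C XOR (((A IFF B) XOR C) IMPLIES (B IFF NOT (C AND B)))))) = F IMPLIES T = T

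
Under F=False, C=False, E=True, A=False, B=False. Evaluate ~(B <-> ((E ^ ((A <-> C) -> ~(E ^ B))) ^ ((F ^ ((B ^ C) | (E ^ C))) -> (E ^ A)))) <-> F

True

A <-> C = False <-> False = True
E ^ B = True ^ False = True
~(E ^ B) = ~True = False
(A <-> C) -> ~(E ^ B) = True -> False = False
E ^ ((A <-> C) -> ~(E ^ B)) = True ^ False = True
B ^ C = False ^ False = False
E ^ C = True ^ False = True
(B ^ C) | (E ^ C) = False | True = True
F ^ ((B ^ C) | (E ^ C)) = False ^ True = True
E ^ A = True ^ False = True
(F ^ ((B ^ C) | (E ^ C))) -> (E ^ A) = True -> True = True
(E ^ ((A <-> C) -> ~(E ^ B))) ^ ((F ^ ((B ^ C) | (E ^ C))) -> (E ^ A)) = True ^ True = False
B <-> ((E ^ ((A <-> C) -> ~(E ^ B))) ^ ((F ^ ((B ^ C) | (E ^ C))) -> (E ^ A))) = False <-> False = True
~(B <-> ((E ^ ((A <-> C) -> ~(E ^ B))) ^ ((F ^ ((B ^ C) | (E ^ C))) -> (E ^ A)))) = ~True = False
~(B <-> ((E ^ ((A <-> C) -> ~(E ^ B))) ^ ((F ^ ((B ^ C) | (E ^ C))) -> (E ^ A)))) <-> F = False <-> False = True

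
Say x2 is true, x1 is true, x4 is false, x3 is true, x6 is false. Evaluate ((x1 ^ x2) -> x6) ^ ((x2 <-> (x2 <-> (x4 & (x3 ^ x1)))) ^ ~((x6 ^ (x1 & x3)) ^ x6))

True

Substituting x2=True, x1=True, x4=False, x3=True, x6=False:
x1 ^ x2 = True ^ True = False
(x1 ^ x2) -> x6 = False -> False = True
x3 ^ x1 = True ^ True = False
x4 & (x3 ^ x1) = False & False = False
x2 <-> (x4 & (x3 ^ x1)) = True <-> False = False
x2 <-> (x2 <-> (x4 & (x3 ^ x1))) = True <-> False = False
x1 & x3 = True & True = True
x6 ^ (x1 & x3) = False ^ True = True
(x6 ^ (x1 & x3)) ^ x6 = True ^ False = True
~((x6 ^ (x1 & x3)) ^ x6) = ~True = False
(x2 <-> (x2 <-> (x4 & (x3 ^ x1)))) ^ ~((x6 ^ (x1 & x3)) ^ x6) = False ^ False = False
((x1 ^ x2) -> x6) ^ ((x2 <-> (x2 <-> (x4 & (x3 ^ x1)))) ^ ~((x6 ^ (x1 & x3)) ^ x6)) = True ^ False = True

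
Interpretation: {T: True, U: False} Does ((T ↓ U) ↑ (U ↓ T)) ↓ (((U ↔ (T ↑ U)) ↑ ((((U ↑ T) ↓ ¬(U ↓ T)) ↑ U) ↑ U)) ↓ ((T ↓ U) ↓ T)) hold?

False

T ↓ U = True ↓ False = False
U ↓ T = False ↓ True = False
(T ↓ U) ↑ (U ↓ T) = False ↑ False = True
T ↑ U = True ↑ False = True
U ↔ (T ↑ U) = False ↔ True = False
U ↑ T = False ↑ True = True
U ↓ T = False ↓ True = False
¬(U ↓ T) = ¬False = True
(U ↑ T) ↓ ¬(U ↓ T) = True ↓ True = False
((U ↑ T) ↓ ¬(U ↓ T)) ↑ U = False ↑ False = True
(((U ↑ T) ↓ ¬(U ↓ T)) ↑ U) ↑ U = True ↑ False = True
(U ↔ (T ↑ U)) ↑ ((((U ↑ T) ↓ ¬(U ↓ T)) ↑ U) ↑ U) = False ↑ True = True
T ↓ U = True ↓ False = False
(T ↓ U) ↓ T = False ↓ True = False
((U ↔ (T ↑ U)) ↑ ((((U ↑ T) ↓ ¬(U ↓ T)) ↑ U) ↑ U)) ↓ ((T ↓ U) ↓ T) = True ↓ False = False
((T ↓ U) ↑ (U ↓ T)) ↓ (((U ↔ (T ↑ U)) ↑ ((((U ↑ T) ↓ ¬(U ↓ T)) ↑ U) ↑ U)) ↓ ((T ↓ U) ↓ T)) = True ↓ False = False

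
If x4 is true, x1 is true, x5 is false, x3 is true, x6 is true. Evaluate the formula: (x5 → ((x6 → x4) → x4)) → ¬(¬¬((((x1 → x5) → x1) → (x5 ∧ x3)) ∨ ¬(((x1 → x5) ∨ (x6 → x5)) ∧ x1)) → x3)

x6 → x4 = T → T = T
(x6 → x4) → x4 = T → T = T
x5 → ((x6 → x4) → x4) = F → T = T
x1 → x5 = T → F = F
(x1 → x5) → x1 = F → T = T
x5 ∧ x3 = F ∧ T = F
((x1 → x5) → x1) → (x5 ∧ x3) = T → F = F
x1 → x5 = T → F = F
x6 → x5 = T → F = F
(x1 → x5) ∨ (x6 → x5) = F ∨ F = F
((x1 → x5) ∨ (x6 → x5)) ∧ x1 = F ∧ T = F
¬(((x1 → x5) ∨ (x6 → x5)) ∧ x1) = ¬F = T
(((x1 → x5) → x1) → (x5 ∧ x3)) ∨ ¬(((x1 → x5) ∨ (x6 → x5)) ∧ x1) = F ∨ T = T
¬((((x1 → x5) → x1) → (x5 ∧ x3)) ∨ ¬(((x1 → x5) ∨ (x6 → x5)) ∧ x1)) = ¬T = F
¬¬((((x1 → x5) → x1) → (x5 ∧ x3)) ∨ ¬(((x1 → x5) ∨ (x6 → x5)) ∧ x1)) = ¬F = T
¬¬((((x1 → x5) → x1) → (x5 ∧ x3)) ∨ ¬(((x1 → x5) ∨ (x6 → x5)) ∧ x1)) → x3 = T → T = T
¬(¬¬((((x1 → x5) → x1) → (x5 ∧ x3)) ∨ ¬(((x1 → x5) ∨ (x6 → x5)) ∧ x1)) → x3) = ¬T = F
(x5 → ((x6 → x4) → x4)) → ¬(¬¬((((x1 → x5) → x1) → (x5 ∧ x3)) ∨ ¬(((x1 → x5) ∨ (x6 → x5)) ∧ x1)) → x3) = T → F = F

F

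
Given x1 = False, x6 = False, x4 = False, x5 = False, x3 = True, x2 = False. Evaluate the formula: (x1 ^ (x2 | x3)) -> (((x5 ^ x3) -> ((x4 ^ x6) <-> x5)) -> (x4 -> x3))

True

x2 | x3 = False | True = True
x1 ^ (x2 | x3) = False ^ True = True
x5 ^ x3 = False ^ True = True
x4 ^ x6 = False ^ False = False
(x4 ^ x6) <-> x5 = False <-> False = True
(x5 ^ x3) -> ((x4 ^ x6) <-> x5) = True -> True = True
x4 -> x3 = False -> True = True
((x5 ^ x3) -> ((x4 ^ x6) <-> x5)) -> (x4 -> x3) = True -> True = True
(x1 ^ (x2 | x3)) -> (((x5 ^ x3) -> ((x4 ^ x6) <-> x5)) -> (x4 -> x3)) = True -> True = True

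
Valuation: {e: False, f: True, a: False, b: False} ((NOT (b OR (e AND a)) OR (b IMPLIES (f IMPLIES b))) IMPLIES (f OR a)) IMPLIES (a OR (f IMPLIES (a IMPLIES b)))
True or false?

True

e AND a = False AND False = False
b OR (e AND a) = False OR False = False
NOT (b OR (e AND a)) = NOT False = True
f IMPLIES b = True IMPLIES False = False
b IMPLIES (f IMPLIES b) = False IMPLIES False = True
NOT (b OR (e AND a)) OR (b IMPLIES (f IMPLIES b)) = True OR True = True
f OR a = True OR False = True
(NOT (b OR (e AND a)) OR (b IMPLIES (f IMPLIES b))) IMPLIES (f OR a) = True IMPLIES True = True
a IMPLIES b = False IMPLIES False = True
f IMPLIES (a IMPLIES b) = True IMPLIES True = True
a OR (f IMPLIES (a IMPLIES b)) = False OR True = True
((NOT (b OR (e AND a)) OR (b IMPLIES (f IMPLIES b))) IMPLIES (f OR a)) IMPLIES (a OR (f IMPLIES (a IMPLIES b))) = True IMPLIES True = True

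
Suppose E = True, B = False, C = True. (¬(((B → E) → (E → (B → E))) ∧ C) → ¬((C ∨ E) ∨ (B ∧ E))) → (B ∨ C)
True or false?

B → E = False → True = True
B → E = False → True = True
E → (B → E) = True → True = True
(B → E) → (E → (B → E)) = True → True = True
((B → E) → (E → (B → E))) ∧ C = True ∧ True = True
¬(((B → E) → (E → (B → E))) ∧ C) = ¬True = False
C ∨ E = True ∨ True = True
B ∧ E = False ∧ True = False
(C ∨ E) ∨ (B ∧ E) = True ∨ False = True
¬((C ∨ E) ∨ (B ∧ E)) = ¬True = False
¬(((B → E) → (E → (B → E))) ∧ C) → ¬((C ∨ E) ∨ (B ∧ E)) = False → False = True
B ∨ C = False ∨ True = True
(¬(((B → E) → (E → (B → E))) ∧ C) → ¬((C ∨ E) ∨ (B ∧ E))) → (B ∨ C) = True → True = True

True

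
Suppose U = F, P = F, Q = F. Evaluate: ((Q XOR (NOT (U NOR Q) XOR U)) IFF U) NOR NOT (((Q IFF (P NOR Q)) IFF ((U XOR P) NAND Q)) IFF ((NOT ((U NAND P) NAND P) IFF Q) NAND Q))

Substituting U=F, P=F, Q=F:
U NOR Q = F NOR F = T
NOT (U NOR Q) = NOT T = F
NOT (U NOR Q) XOR U = F XOR F = F
Q XOR (NOT (U NOR Q) XOR U) = F XOR F = F
(Q XOR (NOT (U NOR Q) XOR U)) IFF U = F IFF F = T
P NOR Q = F NOR F = T
Q IFF (P NOR Q) = F IFF T = F
U XOR P = F XOR F = F
(U XOR P) NAND Q = F NAND F = T
(Q IFF (P NOR Q)) IFF ((U XOR P) NAND Q) = F IFF T = F
U NAND P = F NAND F = T
(U NAND P) NAND P = T NAND F = T
NOT ((U NAND P) NAND P) = NOT T = F
NOT ((U NAND P) NAND P) IFF Q = F IFF F = T
(NOT ((U NAND P) NAND P) IFF Q) NAND Q = T NAND F = T
((Q IFF (P NOR Q)) IFF ((U XOR P) NAND Q)) IFF ((NOT ((U NAND P) NAND P) IFF Q) NAND Q) = F IFF T = F
NOT (((Q IFF (P NOR Q)) IFF ((U XOR P) NAND Q)) IFF ((NOT ((U NAND P) NAND P) IFF Q) NAND Q)) = NOT F = T
((Q XOR (NOT (U NOR Q) XOR U)) IFF U) NOR NOT (((Q IFF (P NOR Q)) IFF ((U XOR P) NAND Q)) IFF ((NOT ((U NAND P) NAND P) IFF Q) NAND Q)) = T NOR T = F

F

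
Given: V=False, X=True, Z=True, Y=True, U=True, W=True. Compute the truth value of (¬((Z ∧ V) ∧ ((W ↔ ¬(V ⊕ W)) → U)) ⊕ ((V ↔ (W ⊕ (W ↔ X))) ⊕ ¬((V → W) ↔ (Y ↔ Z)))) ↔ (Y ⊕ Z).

True

Z ∧ V = True ∧ False = False
V ⊕ W = False ⊕ True = True
¬(V ⊕ W) = ¬True = False
W ↔ ¬(V ⊕ W) = True ↔ False = False
(W ↔ ¬(V ⊕ W)) → U = False → True = True
(Z ∧ V) ∧ ((W ↔ ¬(V ⊕ W)) → U) = False ∧ True = False
¬((Z ∧ V) ∧ ((W ↔ ¬(V ⊕ W)) → U)) = ¬False = True
W ↔ X = True ↔ True = True
W ⊕ (W ↔ X) = True ⊕ True = False
V ↔ (W ⊕ (W ↔ X)) = False ↔ False = True
V → W = False → True = True
Y ↔ Z = True ↔ True = True
(V → W) ↔ (Y ↔ Z) = True ↔ True = True
¬((V → W) ↔ (Y ↔ Z)) = ¬True = False
(V ↔ (W ⊕ (W ↔ X))) ⊕ ¬((V → W) ↔ (Y ↔ Z)) = True ⊕ False = True
¬((Z ∧ V) ∧ ((W ↔ ¬(V ⊕ W)) → U)) ⊕ ((V ↔ (W ⊕ (W ↔ X))) ⊕ ¬((V → W) ↔ (Y ↔ Z))) = True ⊕ True = False
Y ⊕ Z = True ⊕ True = False
(¬((Z ∧ V) ∧ ((W ↔ ¬(V ⊕ W)) → U)) ⊕ ((V ↔ (W ⊕ (W ↔ X))) ⊕ ¬((V → W) ↔ (Y ↔ Z)))) ↔ (Y ⊕ Z) = False ↔ False = True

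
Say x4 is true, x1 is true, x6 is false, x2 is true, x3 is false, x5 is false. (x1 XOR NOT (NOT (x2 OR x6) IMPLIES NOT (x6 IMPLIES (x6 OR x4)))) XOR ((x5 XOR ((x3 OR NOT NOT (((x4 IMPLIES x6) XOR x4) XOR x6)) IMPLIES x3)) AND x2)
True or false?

Substituting x4=T, x1=T, x6=F, x2=T, x3=F, x5=F:
x2 OR x6 = T OR F = T
NOT (x2 OR x6) = NOT T = F
x6 OR x4 = F OR T = T
x6 IMPLIES (x6 OR x4) = F IMPLIES T = T
NOT (x6 IMPLIES (x6 OR x4)) = NOT T = F
NOT (x2 OR x6) IMPLIES NOT (x6 IMPLIES (x6 OR x4)) = F IMPLIES F = T
NOT (NOT (x2 OR x6) IMPLIES NOT (x6 IMPLIES (x6 OR x4))) = NOT T = F
x1 XOR NOT (NOT (x2 OR x6) IMPLIES NOT (x6 IMPLIES (x6 OR x4))) = T XOR F = T
x4 IMPLIES x6 = T IMPLIES F = F
(x4 IMPLIES x6) XOR x4 = F XOR T = T
((x4 IMPLIES x6) XOR x4) XOR x6 = T XOR F = T
NOT (((x4 IMPLIES x6) XOR x4) XOR x6) = NOT T = F
NOT NOT (((x4 IMPLIES x6) XOR x4) XOR x6) = NOT F = T
x3 OR NOT NOT (((x4 IMPLIES x6) XOR x4) XOR x6) = F OR T = T
(x3 OR NOT NOT (((x4 IMPLIES x6) XOR x4) XOR x6)) IMPLIES x3 = T IMPLIES F = F
x5 XOR ((x3 OR NOT NOT (((x4 IMPLIES x6) XOR x4) XOR x6)) IMPLIES x3) = F XOR F = F
(x5 XOR ((x3 OR NOT NOT (((x4 IMPLIES x6) XOR x4) XOR x6)) IMPLIES x3)) AND x2 = F AND T = F
(x1 XOR NOT (NOT (x2 OR x6) IMPLIES NOT (x6 IMPLIES (x6 OR x4)))) XOR ((x5 XOR ((x3 OR NOT NOT (((x4 IMPLIES x6) XOR x4) XOR x6)) IMPLIES x3)) AND x2) = T XOR F = T

T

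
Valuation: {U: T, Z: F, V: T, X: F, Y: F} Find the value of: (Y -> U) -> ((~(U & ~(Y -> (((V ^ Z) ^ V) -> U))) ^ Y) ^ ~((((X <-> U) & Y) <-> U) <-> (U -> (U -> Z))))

Y -> U = F -> T = T
V ^ Z = T ^ F = T
(V ^ Z) ^ V = T ^ T = F
((V ^ Z) ^ V) -> U = F -> T = T
Y -> (((V ^ Z) ^ V) -> U) = F -> T = T
~(Y -> (((V ^ Z) ^ V) -> U)) = ~T = F
U & ~(Y -> (((V ^ Z) ^ V) -> U)) = T & F = F
~(U & ~(Y -> (((V ^ Z) ^ V) -> U))) = ~F = T
~(U & ~(Y -> (((V ^ Z) ^ V) -> U))) ^ Y = T ^ F = T
X <-> U = F <-> T = F
(X <-> U) & Y = F & F = F
((X <-> U) & Y) <-> U = F <-> T = F
U -> Z = T -> F = F
U -> (U -> Z) = T -> F = F
(((X <-> U) & Y) <-> U) <-> (U -> (U -> Z)) = F <-> F = T
~((((X <-> U) & Y) <-> U) <-> (U -> (U -> Z))) = ~T = F
(~(U & ~(Y -> (((V ^ Z) ^ V) -> U))) ^ Y) ^ ~((((X <-> U) & Y) <-> U) <-> (U -> (U -> Z))) = T ^ F = T
(Y -> U) -> ((~(U & ~(Y -> (((V ^ Z) ^ V) -> U))) ^ Y) ^ ~((((X <-> U) & Y) <-> U) <-> (U -> (U -> Z)))) = T -> T = T

T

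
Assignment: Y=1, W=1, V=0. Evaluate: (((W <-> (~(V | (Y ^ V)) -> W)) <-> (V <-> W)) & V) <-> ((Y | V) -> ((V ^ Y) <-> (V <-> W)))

1

Y ^ V = 1 ^ 0 = 1
V | (Y ^ V) = 0 | 1 = 1
~(V | (Y ^ V)) = ~1 = 0
~(V | (Y ^ V)) -> W = 0 -> 1 = 1
W <-> (~(V | (Y ^ V)) -> W) = 1 <-> 1 = 1
V <-> W = 0 <-> 1 = 0
(W <-> (~(V | (Y ^ V)) -> W)) <-> (V <-> W) = 1 <-> 0 = 0
((W <-> (~(V | (Y ^ V)) -> W)) <-> (V <-> W)) & V = 0 & 0 = 0
Y | V = 1 | 0 = 1
V ^ Y = 0 ^ 1 = 1
V <-> W = 0 <-> 1 = 0
(V ^ Y) <-> (V <-> W) = 1 <-> 0 = 0
(Y | V) -> ((V ^ Y) <-> (V <-> W)) = 1 -> 0 = 0
(((W <-> (~(V | (Y ^ V)) -> W)) <-> (V <-> W)) & V) <-> ((Y | V) -> ((V ^ Y) <-> (V <-> W))) = 0 <-> 0 = 1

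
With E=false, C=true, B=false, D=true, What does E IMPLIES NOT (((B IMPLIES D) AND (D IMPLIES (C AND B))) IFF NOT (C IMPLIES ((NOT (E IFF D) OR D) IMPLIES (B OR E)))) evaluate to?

true

Substituting E=false, C=true, B=false, D=true:
B IMPLIES D = false IMPLIES true = true
C AND B = true AND false = false
D IMPLIES (C AND B) = true IMPLIES false = false
(B IMPLIES D) AND (D IMPLIES (C AND B)) = true AND false = false
E IFF D = false IFF true = false
NOT (E IFF D) = NOT false = true
NOT (E IFF D) OR D = true OR true = true
B OR E = false OR false = false
(NOT (E IFF D) OR D) IMPLIES (B OR E) = true IMPLIES false = false
C IMPLIES ((NOT (E IFF D) OR D) IMPLIES (B OR E)) = true IMPLIES false = false
NOT (C IMPLIES ((NOT (E IFF D) OR D) IMPLIES (B OR E))) = NOT false = true
((B IMPLIES D) AND (D IMPLIES (C AND B))) IFF NOT (C IMPLIES ((NOT (E IFF D) OR D) IMPLIES (B OR E))) = false IFF true = false
NOT (((B IMPLIES D) AND (D IMPLIES (C AND B))) IFF NOT (C IMPLIES ((NOT (E IFF D) OR D) IMPLIES (B OR E)))) = NOT false = true
E IMPLIES NOT (((B IMPLIES D) AND (D IMPLIES (C AND B))) IFF NOT (C IMPLIES ((NOT (E IFF D) OR D) IMPLIES (B OR E)))) = false IMPLIES true = true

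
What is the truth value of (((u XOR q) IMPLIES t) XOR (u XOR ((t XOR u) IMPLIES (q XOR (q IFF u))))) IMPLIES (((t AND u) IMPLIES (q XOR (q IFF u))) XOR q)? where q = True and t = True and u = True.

u XOR q = True XOR True = False
(u XOR q) IMPLIES t = False IMPLIES True = True
t XOR u = True XOR True = False
q IFF u = True IFF True = True
q XOR (q IFF u) = True XOR True = False
(t XOR u) IMPLIES (q XOR (q IFF u)) = False IMPLIES False = True
u XOR ((t XOR u) IMPLIES (q XOR (q IFF u))) = True XOR True = False
((u XOR q) IMPLIES t) XOR (u XOR ((t XOR u) IMPLIES (q XOR (q IFF u)))) = True XOR False = True
t AND u = True AND True = True
q IFF u = True IFF True = True
q XOR (q IFF u) = True XOR True = False
(t AND u) IMPLIES (q XOR (q IFF u)) = True IMPLIES False = False
((t AND u) IMPLIES (q XOR (q IFF u))) XOR q = False XOR True = True
(((u XOR q) IMPLIES t) XOR (u XOR ((t XOR u) IMPLIES (q XOR (q IFF u))))) IMPLIES (((t AND u) IMPLIES (q XOR (q IFF u))) XOR q) = True IMPLIES True = True

True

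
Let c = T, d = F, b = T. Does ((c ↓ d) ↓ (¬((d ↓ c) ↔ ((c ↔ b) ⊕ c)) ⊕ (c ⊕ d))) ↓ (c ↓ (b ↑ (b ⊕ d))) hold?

T

Substituting c=T, d=F, b=T:
c ↓ d = T ↓ F = F
d ↓ c = F ↓ T = F
c ↔ b = T ↔ T = T
(c ↔ b) ⊕ c = T ⊕ T = F
(d ↓ c) ↔ ((c ↔ b) ⊕ c) = F ↔ F = T
¬((d ↓ c) ↔ ((c ↔ b) ⊕ c)) = ¬T = F
c ⊕ d = T ⊕ F = T
¬((d ↓ c) ↔ ((c ↔ b) ⊕ c)) ⊕ (c ⊕ d) = F ⊕ T = T
(c ↓ d) ↓ (¬((d ↓ c) ↔ ((c ↔ b) ⊕ c)) ⊕ (c ⊕ d)) = F ↓ T = F
b ⊕ d = T ⊕ F = T
b ↑ (b ⊕ d) = T ↑ T = F
c ↓ (b ↑ (b ⊕ d)) = T ↓ F = F
((c ↓ d) ↓ (¬((d ↓ c) ↔ ((c ↔ b) ⊕ c)) ⊕ (c ⊕ d))) ↓ (c ↓ (b ↑ (b ⊕ d))) = F ↓ F = T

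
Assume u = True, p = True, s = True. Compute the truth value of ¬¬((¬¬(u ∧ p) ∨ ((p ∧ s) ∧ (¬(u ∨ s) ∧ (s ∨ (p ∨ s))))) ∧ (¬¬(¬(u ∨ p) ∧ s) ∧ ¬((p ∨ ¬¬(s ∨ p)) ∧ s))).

u ∧ p = True ∧ True = True
¬(u ∧ p) = ¬True = False
¬¬(u ∧ p) = ¬False = True
p ∧ s = True ∧ True = True
u ∨ s = True ∨ True = True
¬(u ∨ s) = ¬True = False
p ∨ s = True ∨ True = True
s ∨ (p ∨ s) = True ∨ True = True
¬(u ∨ s) ∧ (s ∨ (p ∨ s)) = False ∧ True = False
(p ∧ s) ∧ (¬(u ∨ s) ∧ (s ∨ (p ∨ s))) = True ∧ False = False
¬¬(u ∧ p) ∨ ((p ∧ s) ∧ (¬(u ∨ s) ∧ (s ∨ (p ∨ s)))) = True ∨ False = True
u ∨ p = True ∨ True = True
¬(u ∨ p) = ¬True = False
¬(u ∨ p) ∧ s = False ∧ True = False
¬(¬(u ∨ p) ∧ s) = ¬False = True
¬¬(¬(u ∨ p) ∧ s) = ¬True = False
s ∨ p = True ∨ True = True
¬(s ∨ p) = ¬True = False
¬¬(s ∨ p) = ¬False = True
p ∨ ¬¬(s ∨ p) = True ∨ True = True
(p ∨ ¬¬(s ∨ p)) ∧ s = True ∧ True = True
¬((p ∨ ¬¬(s ∨ p)) ∧ s) = ¬True = False
¬¬(¬(u ∨ p) ∧ s) ∧ ¬((p ∨ ¬¬(s ∨ p)) ∧ s) = False ∧ False = False
(¬¬(u ∧ p) ∨ ((p ∧ s) ∧ (¬(u ∨ s) ∧ (s ∨ (p ∨ s))))) ∧ (¬¬(¬(u ∨ p) ∧ s) ∧ ¬((p ∨ ¬¬(s ∨ p)) ∧ s)) = True ∧ False = False
¬((¬¬(u ∧ p) ∨ ((p ∧ s) ∧ (¬(u ∨ s) ∧ (s ∨ (p ∨ s))))) ∧ (¬¬(¬(u ∨ p) ∧ s) ∧ ¬((p ∨ ¬¬(s ∨ p)) ∧ s))) = ¬False = True
¬¬((¬¬(u ∧ p) ∨ ((p ∧ s) ∧ (¬(u ∨ s) ∧ (s ∨ (p ∨ s))))) ∧ (¬¬(¬(u ∨ p) ∧ s) ∧ ¬((p ∨ ¬¬(s ∨ p)) ∧ s))) = ¬True = False

False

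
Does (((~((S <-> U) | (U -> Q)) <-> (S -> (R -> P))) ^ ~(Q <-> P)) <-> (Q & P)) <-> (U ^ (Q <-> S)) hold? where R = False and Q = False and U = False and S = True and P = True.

True

S <-> U = True <-> False = False
U -> Q = False -> False = True
(S <-> U) | (U -> Q) = False | True = True
~((S <-> U) | (U -> Q)) = ~True = False
R -> P = False -> True = True
S -> (R -> P) = True -> True = True
~((S <-> U) | (U -> Q)) <-> (S -> (R -> P)) = False <-> True = False
Q <-> P = False <-> True = False
~(Q <-> P) = ~False = True
(~((S <-> U) | (U -> Q)) <-> (S -> (R -> P))) ^ ~(Q <-> P) = False ^ True = True
Q & P = False & True = False
((~((S <-> U) | (U -> Q)) <-> (S -> (R -> P))) ^ ~(Q <-> P)) <-> (Q & P) = True <-> False = False
Q <-> S = False <-> True = False
U ^ (Q <-> S) = False ^ False = False
(((~((S <-> U) | (U -> Q)) <-> (S -> (R -> P))) ^ ~(Q <-> P)) <-> (Q & P)) <-> (U ^ (Q <-> S)) = False <-> False = True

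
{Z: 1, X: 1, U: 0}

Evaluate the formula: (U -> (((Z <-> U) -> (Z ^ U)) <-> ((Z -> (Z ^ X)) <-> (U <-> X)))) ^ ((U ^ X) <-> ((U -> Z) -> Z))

0

Substituting Z=1, X=1, U=0:
Z <-> U = 1 <-> 0 = 0
Z ^ U = 1 ^ 0 = 1
(Z <-> U) -> (Z ^ U) = 0 -> 1 = 1
Z ^ X = 1 ^ 1 = 0
Z -> (Z ^ X) = 1 -> 0 = 0
U <-> X = 0 <-> 1 = 0
(Z -> (Z ^ X)) <-> (U <-> X) = 0 <-> 0 = 1
((Z <-> U) -> (Z ^ U)) <-> ((Z -> (Z ^ X)) <-> (U <-> X)) = 1 <-> 1 = 1
U -> (((Z <-> U) -> (Z ^ U)) <-> ((Z -> (Z ^ X)) <-> (U <-> X))) = 0 -> 1 = 1
U ^ X = 0 ^ 1 = 1
U -> Z = 0 -> 1 = 1
(U -> Z) -> Z = 1 -> 1 = 1
(U ^ X) <-> ((U -> Z) -> Z) = 1 <-> 1 = 1
(U -> (((Z <-> U) -> (Z ^ U)) <-> ((Z -> (Z ^ X)) <-> (U <-> X)))) ^ ((U ^ X) <-> ((U -> Z) -> Z)) = 1 ^ 1 = 0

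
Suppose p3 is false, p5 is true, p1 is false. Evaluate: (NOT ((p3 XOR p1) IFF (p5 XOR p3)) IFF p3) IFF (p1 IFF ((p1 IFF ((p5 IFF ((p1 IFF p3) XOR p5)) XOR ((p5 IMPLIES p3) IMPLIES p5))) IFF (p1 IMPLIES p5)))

F

p3 XOR p1 = F XOR F = F
p5 XOR p3 = T XOR F = T
(p3 XOR p1) IFF (p5 XOR p3) = F IFF T = F
NOT ((p3 XOR p1) IFF (p5 XOR p3)) = NOT F = T
NOT ((p3 XOR p1) IFF (p5 XOR p3)) IFF p3 = T IFF F = F
p1 IFF p3 = F IFF F = T
(p1 IFF p3) XOR p5 = T XOR T = F
p5 IFF ((p1 IFF p3) XOR p5) = T IFF F = F
p5 IMPLIES p3 = T IMPLIES F = F
(p5 IMPLIES p3) IMPLIES p5 = F IMPLIES T = T
(p5 IFF ((p1 IFF p3) XOR p5)) XOR ((p5 IMPLIES p3) IMPLIES p5) = F XOR T = T
p1 IFF ((p5 IFF ((p1 IFF p3) XOR p5)) XOR ((p5 IMPLIES p3) IMPLIES p5)) = F IFF T = F
p1 IMPLIES p5 = F IMPLIES T = T
(p1 IFF ((p5 IFF ((p1 IFF p3) XOR p5)) XOR ((p5 IMPLIES p3) IMPLIES p5))) IFF (p1 IMPLIES p5) = F IFF T = F
p1 IFF ((p1 IFF ((p5 IFF ((p1 IFF p3) XOR p5)) XOR ((p5 IMPLIES p3) IMPLIES p5))) IFF (p1 IMPLIES p5)) = F IFF F = T
(NOT ((p3 XOR p1) IFF (p5 XOR p3)) IFF p3) IFF (p1 IFF ((p1 IFF ((p5 IFF ((p1 IFF p3) XOR p5)) XOR ((p5 IMPLIES p3) IMPLIES p5))) IFF (p1 IMPLIES p5))) = F IFF T = F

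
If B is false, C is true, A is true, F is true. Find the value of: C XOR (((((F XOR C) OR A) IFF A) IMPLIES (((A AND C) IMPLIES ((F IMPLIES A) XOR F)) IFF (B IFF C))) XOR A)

Substituting B=False, C=True, A=True, F=True:
F XOR C = True XOR True = False
(F XOR C) OR A = False OR True = True
((F XOR C) OR A) IFF A = True IFF True = True
A AND C = True AND True = True
F IMPLIES A = True IMPLIES True = True
(F IMPLIES A) XOR F = True XOR True = False
(A AND C) IMPLIES ((F IMPLIES A) XOR F) = True IMPLIES False = False
B IFF C = False IFF True = False
((A AND C) IMPLIES ((F IMPLIES A) XOR F)) IFF (B IFF C) = False IFF False = True
(((F XOR C) OR A) IFF A) IMPLIES (((A AND C) IMPLIES ((F IMPLIES A) XOR F)) IFF (B IFF C)) = True IMPLIES True = True
((((F XOR C) OR A) IFF A) IMPLIES (((A AND C) IMPLIES ((F IMPLIES A) XOR F)) IFF (B IFF C))) XOR A = True XOR True = False
C XOR (((((F XOR C) OR A) IFF A) IMPLIES (((A AND C) IMPLIES ((F IMPLIES A) XOR F)) IFF (B IFF C))) XOR A) = True XOR False = True

True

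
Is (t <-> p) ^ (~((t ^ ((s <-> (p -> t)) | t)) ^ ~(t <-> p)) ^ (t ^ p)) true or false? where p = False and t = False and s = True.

True

Substituting p=False, t=False, s=True:
t <-> p = False <-> False = True
p -> t = False -> False = True
s <-> (p -> t) = True <-> True = True
(s <-> (p -> t)) | t = True | False = True
t ^ ((s <-> (p -> t)) | t) = False ^ True = True
t <-> p = False <-> False = True
~(t <-> p) = ~True = False
(t ^ ((s <-> (p -> t)) | t)) ^ ~(t <-> p) = True ^ False = True
~((t ^ ((s <-> (p -> t)) | t)) ^ ~(t <-> p)) = ~True = False
t ^ p = False ^ False = False
~((t ^ ((s <-> (p -> t)) | t)) ^ ~(t <-> p)) ^ (t ^ p) = False ^ False = False
(t <-> p) ^ (~((t ^ ((s <-> (p -> t)) | t)) ^ ~(t <-> p)) ^ (t ^ p)) = True ^ False = True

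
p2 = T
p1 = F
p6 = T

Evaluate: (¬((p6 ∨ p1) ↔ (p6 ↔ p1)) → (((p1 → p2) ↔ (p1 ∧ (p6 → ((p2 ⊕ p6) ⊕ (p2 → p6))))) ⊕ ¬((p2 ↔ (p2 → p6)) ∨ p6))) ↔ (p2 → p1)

p6 ∨ p1 = T ∨ F = T
p6 ↔ p1 = T ↔ F = F
(p6 ∨ p1) ↔ (p6 ↔ p1) = T ↔ F = F
¬((p6 ∨ p1) ↔ (p6 ↔ p1)) = ¬F = T
p1 → p2 = F → T = T
p2 ⊕ p6 = T ⊕ T = F
p2 → p6 = T → T = T
(p2 ⊕ p6) ⊕ (p2 → p6) = F ⊕ T = T
p6 → ((p2 ⊕ p6) ⊕ (p2 → p6)) = T → T = T
p1 ∧ (p6 → ((p2 ⊕ p6) ⊕ (p2 → p6))) = F ∧ T = F
(p1 → p2) ↔ (p1 ∧ (p6 → ((p2 ⊕ p6) ⊕ (p2 → p6)))) = T ↔ F = F
p2 → p6 = T → T = T
p2 ↔ (p2 → p6) = T ↔ T = T
(p2 ↔ (p2 → p6)) ∨ p6 = T ∨ T = T
¬((p2 ↔ (p2 → p6)) ∨ p6) = ¬T = F
((p1 → p2) ↔ (p1 ∧ (p6 → ((p2 ⊕ p6) ⊕ (p2 → p6))))) ⊕ ¬((p2 ↔ (p2 → p6)) ∨ p6) = F ⊕ F = F
¬((p6 ∨ p1) ↔ (p6 ↔ p1)) → (((p1 → p2) ↔ (p1 ∧ (p6 → ((p2 ⊕ p6) ⊕ (p2 → p6))))) ⊕ ¬((p2 ↔ (p2 → p6)) ∨ p6)) = T → F = F
p2 → p1 = T → F = F
(¬((p6 ∨ p1) ↔ (p6 ↔ p1)) → (((p1 → p2) ↔ (p1 ∧ (p6 → ((p2 ⊕ p6) ⊕ (p2 → p6))))) ⊕ ¬((p2 ↔ (p2 → p6)) ∨ p6))) ↔ (p2 → p1) = F ↔ F = T

T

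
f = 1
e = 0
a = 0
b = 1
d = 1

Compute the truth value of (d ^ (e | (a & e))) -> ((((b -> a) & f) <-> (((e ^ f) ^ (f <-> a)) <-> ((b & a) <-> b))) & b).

a & e = 0 & 0 = 0
e | (a & e) = 0 | 0 = 0
d ^ (e | (a & e)) = 1 ^ 0 = 1
b -> a = 1 -> 0 = 0
(b -> a) & f = 0 & 1 = 0
e ^ f = 0 ^ 1 = 1
f <-> a = 1 <-> 0 = 0
(e ^ f) ^ (f <-> a) = 1 ^ 0 = 1
b & a = 1 & 0 = 0
(b & a) <-> b = 0 <-> 1 = 0
((e ^ f) ^ (f <-> a)) <-> ((b & a) <-> b) = 1 <-> 0 = 0
((b -> a) & f) <-> (((e ^ f) ^ (f <-> a)) <-> ((b & a) <-> b)) = 0 <-> 0 = 1
(((b -> a) & f) <-> (((e ^ f) ^ (f <-> a)) <-> ((b & a) <-> b))) & b = 1 & 1 = 1
(d ^ (e | (a & e))) -> ((((b -> a) & f) <-> (((e ^ f) ^ (f <-> a)) <-> ((b & a) <-> b))) & b) = 1 -> 1 = 1

1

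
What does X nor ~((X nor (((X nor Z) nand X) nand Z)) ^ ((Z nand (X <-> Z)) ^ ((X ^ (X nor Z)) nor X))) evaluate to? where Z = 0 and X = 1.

0

Substituting Z=0, X=1:
X nor Z = 1 nor 0 = 0
(X nor Z) nand X = 0 nand 1 = 1
((X nor Z) nand X) nand Z = 1 nand 0 = 1
X nor (((X nor Z) nand X) nand Z) = 1 nor 1 = 0
X <-> Z = 1 <-> 0 = 0
Z nand (X <-> Z) = 0 nand 0 = 1
X nor Z = 1 nor 0 = 0
X ^ (X nor Z) = 1 ^ 0 = 1
(X ^ (X nor Z)) nor X = 1 nor 1 = 0
(Z nand (X <-> Z)) ^ ((X ^ (X nor Z)) nor X) = 1 ^ 0 = 1
(X nor (((X nor Z) nand X) nand Z)) ^ ((Z nand (X <-> Z)) ^ ((X ^ (X nor Z)) nor X)) = 0 ^ 1 = 1
~((X nor (((X nor Z) nand X) nand Z)) ^ ((Z nand (X <-> Z)) ^ ((X ^ (X nor Z)) nor X))) = ~1 = 0
X nor ~((X nor (((X nor Z) nand X) nand Z)) ^ ((Z nand (X <-> Z)) ^ ((X ^ (X nor Z)) nor X))) = 1 nor 0 = 0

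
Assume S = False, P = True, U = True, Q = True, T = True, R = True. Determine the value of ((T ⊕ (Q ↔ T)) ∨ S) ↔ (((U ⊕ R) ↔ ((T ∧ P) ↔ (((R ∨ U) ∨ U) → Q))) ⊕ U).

Q ↔ T = True ↔ True = True
T ⊕ (Q ↔ T) = True ⊕ True = False
(T ⊕ (Q ↔ T)) ∨ S = False ∨ False = False
U ⊕ R = True ⊕ True = False
T ∧ P = True ∧ True = True
R ∨ U = True ∨ True = True
(R ∨ U) ∨ U = True ∨ True = True
((R ∨ U) ∨ U) → Q = True → True = True
(T ∧ P) ↔ (((R ∨ U) ∨ U) → Q) = True ↔ True = True
(U ⊕ R) ↔ ((T ∧ P) ↔ (((R ∨ U) ∨ U) → Q)) = False ↔ True = False
((U ⊕ R) ↔ ((T ∧ P) ↔ (((R ∨ U) ∨ U) → Q))) ⊕ U = False ⊕ True = True
((T ⊕ (Q ↔ T)) ∨ S) ↔ (((U ⊕ R) ↔ ((T ∧ P) ↔ (((R ∨ U) ∨ U) → Q))) ⊕ U) = False ↔ True = False

False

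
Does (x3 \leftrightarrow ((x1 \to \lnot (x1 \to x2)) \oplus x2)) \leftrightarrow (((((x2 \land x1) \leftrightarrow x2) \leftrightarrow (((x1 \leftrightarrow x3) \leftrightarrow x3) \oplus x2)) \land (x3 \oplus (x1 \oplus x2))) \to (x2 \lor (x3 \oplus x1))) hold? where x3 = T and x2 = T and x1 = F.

x1 \to x2 = F \to T = T
\lnot (x1 \to x2) = \lnot T = F
x1 \to \lnot (x1 \to x2) = F \to F = T
(x1 \to \lnot (x1 \to x2)) \oplus x2 = T \oplus T = F
x3 \leftrightarrow ((x1 \to \lnot (x1 \to x2)) \oplus x2) = T \leftrightarrow F = F
x2 \land x1 = T \land F = F
(x2 \land x1) \leftrightarrow x2 = F \leftrightarrow T = F
x1 \leftrightarrow x3 = F \leftrightarrow T = F
(x1 \leftrightarrow x3) \leftrightarrow x3 = F \leftrightarrow T = F
((x1 \leftrightarrow x3) \leftrightarrow x3) \oplus x2 = F \oplus T = T
((x2 \land x1) \leftrightarrow x2) \leftrightarrow (((x1 \leftrightarrow x3) \leftrightarrow x3) \oplus x2) = F \leftrightarrow T = F
x1 \oplus x2 = F \oplus T = T
x3 \oplus (x1 \oplus x2) = T \oplus T = F
(((x2 \land x1) \leftrightarrow x2) \leftrightarrow (((x1 \leftrightarrow x3) \leftrightarrow x3) \oplus x2)) \land (x3 \oplus (x1 \oplus x2)) = F \land F = F
x3 \oplus x1 = T \oplus F = T
x2 \lor (x3 \oplus x1) = T \lor T = T
((((x2 \land x1) \leftrightarrow x2) \leftrightarrow (((x1 \leftrightarrow x3) \leftrightarrow x3) \oplus x2)) \land (x3 \oplus (x1 \oplus x2))) \to (x2 \lor (x3 \oplus x1)) = F \to T = T
(x3 \leftrightarrow ((x1 \to \lnot (x1 \to x2)) \oplus x2)) \leftrightarrow (((((x2 \land x1) \leftrightarrow x2) \leftrightarrow (((x1 \leftrightarrow x3) \leftrightarrow x3) \oplus x2)) \land (x3 \oplus (x1 \oplus x2))) \to (x2 \lor (x3 \oplus x1))) = F \leftrightarrow T = F

F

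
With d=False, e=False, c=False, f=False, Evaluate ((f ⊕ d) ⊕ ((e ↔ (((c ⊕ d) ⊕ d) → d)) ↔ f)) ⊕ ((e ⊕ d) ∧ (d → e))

f ⊕ d = False ⊕ False = False
c ⊕ d = False ⊕ False = False
(c ⊕ d) ⊕ d = False ⊕ False = False
((c ⊕ d) ⊕ d) → d = False → False = True
e ↔ (((c ⊕ d) ⊕ d) → d) = False ↔ True = False
(e ↔ (((c ⊕ d) ⊕ d) → d)) ↔ f = False ↔ False = True
(f ⊕ d) ⊕ ((e ↔ (((c ⊕ d) ⊕ d) → d)) ↔ f) = False ⊕ True = True
e ⊕ d = False ⊕ False = False
d → e = False → False = True
(e ⊕ d) ∧ (d → e) = False ∧ True = False
((f ⊕ d) ⊕ ((e ↔ (((c ⊕ d) ⊕ d) → d)) ↔ f)) ⊕ ((e ⊕ d) ∧ (d → e)) = True ⊕ False = True

True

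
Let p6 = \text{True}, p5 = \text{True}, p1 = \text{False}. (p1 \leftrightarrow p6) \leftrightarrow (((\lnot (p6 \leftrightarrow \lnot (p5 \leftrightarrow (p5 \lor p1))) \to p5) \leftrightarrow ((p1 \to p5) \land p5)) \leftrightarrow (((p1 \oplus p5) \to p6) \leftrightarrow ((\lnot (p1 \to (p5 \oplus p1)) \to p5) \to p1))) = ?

\text{True}

p1 \leftrightarrow p6 = \text{False} \leftrightarrow \text{True} = \text{False}
p5 \lor p1 = \text{True} \lor \text{False} = \text{True}
p5 \leftrightarrow (p5 \lor p1) = \text{True} \leftrightarrow \text{True} = \text{True}
\lnot (p5 \leftrightarrow (p5 \lor p1)) = \lnot \text{True} = \text{False}
p6 \leftrightarrow \lnot (p5 \leftrightarrow (p5 \lor p1)) = \text{True} \leftrightarrow \text{False} = \text{False}
\lnot (p6 \leftrightarrow \lnot (p5 \leftrightarrow (p5 \lor p1))) = \lnot \text{False} = \text{True}
\lnot (p6 \leftrightarrow \lnot (p5 \leftrightarrow (p5 \lor p1))) \to p5 = \text{True} \to \text{True} = \text{True}
p1 \to p5 = \text{False} \to \text{True} = \text{True}
(p1 \to p5) \land p5 = \text{True} \land \text{True} = \text{True}
(\lnot (p6 \leftrightarrow \lnot (p5 \leftrightarrow (p5 \lor p1))) \to p5) \leftrightarrow ((p1 \to p5) \land p5) = \text{True} \leftrightarrow \text{True} = \text{True}
p1 \oplus p5 = \text{False} \oplus \text{True} = \text{True}
(p1 \oplus p5) \to p6 = \text{True} \to \text{True} = \text{True}
p5 \oplus p1 = \text{True} \oplus \text{False} = \text{True}
p1 \to (p5 \oplus p1) = \text{False} \to \text{True} = \text{True}
\lnot (p1 \to (p5 \oplus p1)) = \lnot \text{True} = \text{False}
\lnot (p1 \to (p5 \oplus p1)) \to p5 = \text{False} \to \text{True} = \text{True}
(\lnot (p1 \to (p5 \oplus p1)) \to p5) \to p1 = \text{True} \to \text{False} = \text{False}
((p1 \oplus p5) \to p6) \leftrightarrow ((\lnot (p1 \to (p5 \oplus p1)) \to p5) \to p1) = \text{True} \leftrightarrow \text{False} = \text{False}
((\lnot (p6 \leftrightarrow \lnot (p5 \leftrightarrow (p5 \lor p1))) \to p5) \leftrightarrow ((p1 \to p5) \land p5)) \leftrightarrow (((p1 \oplus p5) \to p6) \leftrightarrow ((\lnot (p1 \to (p5 \oplus p1)) \to p5) \to p1)) = \text{True} \leftrightarrow \text{False} = \text{False}
(p1 \leftrightarrow p6) \leftrightarrow (((\lnot (p6 \leftrightarrow \lnot (p5 \leftrightarrow (p5 \lor p1))) \to p5) \leftrightarrow ((p1 \to p5) \land p5)) \leftrightarrow (((p1 \oplus p5) \to p6) \leftrightarrow ((\lnot (p1 \to (p5 \oplus p1)) \to p5) \to p1))) = \text{False} \leftrightarrow \text{False} = \text{True}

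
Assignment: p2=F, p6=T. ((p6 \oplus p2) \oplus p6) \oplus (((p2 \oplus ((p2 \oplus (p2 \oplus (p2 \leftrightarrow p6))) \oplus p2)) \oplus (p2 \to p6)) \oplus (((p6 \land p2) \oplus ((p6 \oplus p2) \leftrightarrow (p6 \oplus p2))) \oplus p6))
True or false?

T

p6 \oplus p2 = T \oplus F = T
(p6 \oplus p2) \oplus p6 = T \oplus T = F
p2 \leftrightarrow p6 = F \leftrightarrow T = F
p2 \oplus (p2 \leftrightarrow p6) = F \oplus F = F
p2 \oplus (p2 \oplus (p2 \leftrightarrow p6)) = F \oplus F = F
(p2 \oplus (p2 \oplus (p2 \leftrightarrow p6))) \oplus p2 = F \oplus F = F
p2 \oplus ((p2 \oplus (p2 \oplus (p2 \leftrightarrow p6))) \oplus p2) = F \oplus F = F
p2 \to p6 = F \to T = T
(p2 \oplus ((p2 \oplus (p2 \oplus (p2 \leftrightarrow p6))) \oplus p2)) \oplus (p2 \to p6) = F \oplus T = T
p6 \land p2 = T \land F = F
p6 \oplus p2 = T \oplus F = T
p6 \oplus p2 = T \oplus F = T
(p6 \oplus p2) \leftrightarrow (p6 \oplus p2) = T \leftrightarrow T = T
(p6 \land p2) \oplus ((p6 \oplus p2) \leftrightarrow (p6 \oplus p2)) = F \oplus T = T
((p6 \land p2) \oplus ((p6 \oplus p2) \leftrightarrow (p6 \oplus p2))) \oplus p6 = T \oplus T = F
((p2 \oplus ((p2 \oplus (p2 \oplus (p2 \leftrightarrow p6))) \oplus p2)) \oplus (p2 \to p6)) \oplus (((p6 \land p2) \oplus ((p6 \oplus p2) \leftrightarrow (p6 \oplus p2))) \oplus p6) = T \oplus F = T
((p6 \oplus p2) \oplus p6) \oplus (((p2 \oplus ((p2 \oplus (p2 \oplus (p2 \leftrightarrow p6))) \oplus p2)) \oplus (p2 \to p6)) \oplus (((p6 \land p2) \oplus ((p6 \oplus p2) \leftrightarrow (p6 \oplus p2))) \oplus p6)) = F \oplus T = T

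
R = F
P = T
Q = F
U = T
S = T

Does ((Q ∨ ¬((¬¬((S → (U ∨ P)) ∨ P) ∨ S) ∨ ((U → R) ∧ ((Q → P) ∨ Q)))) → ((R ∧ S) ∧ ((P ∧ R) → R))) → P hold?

Substituting R=F, P=T, Q=F, U=T, S=T:
U ∨ P = T ∨ T = T
S → (U ∨ P) = T → T = T
(S → (U ∨ P)) ∨ P = T ∨ T = T
¬((S → (U ∨ P)) ∨ P) = ¬T = F
¬¬((S → (U ∨ P)) ∨ P) = ¬F = T
¬¬((S → (U ∨ P)) ∨ P) ∨ S = T ∨ T = T
U → R = T → F = F
Q → P = F → T = T
(Q → P) ∨ Q = T ∨ F = T
(U → R) ∧ ((Q → P) ∨ Q) = F ∧ T = F
(¬¬((S → (U ∨ P)) ∨ P) ∨ S) ∨ ((U → R) ∧ ((Q → P) ∨ Q)) = T ∨ F = T
¬((¬¬((S → (U ∨ P)) ∨ P) ∨ S) ∨ ((U → R) ∧ ((Q → P) ∨ Q))) = ¬T = F
Q ∨ ¬((¬¬((S → (U ∨ P)) ∨ P) ∨ S) ∨ ((U → R) ∧ ((Q → P) ∨ Q))) = F ∨ F = F
R ∧ S = F ∧ T = F
P ∧ R = T ∧ F = F
(P ∧ R) → R = F → F = T
(R ∧ S) ∧ ((P ∧ R) → R) = F ∧ T = F
(Q ∨ ¬((¬¬((S → (U ∨ P)) ∨ P) ∨ S) ∨ ((U → R) ∧ ((Q → P) ∨ Q)))) → ((R ∧ S) ∧ ((P ∧ R) → R)) = F → F = T
((Q ∨ ¬((¬¬((S → (U ∨ P)) ∨ P) ∨ S) ∨ ((U → R) ∧ ((Q → P) ∨ Q)))) → ((R ∧ S) ∧ ((P ∧ R) → R))) → P = T → T = T

T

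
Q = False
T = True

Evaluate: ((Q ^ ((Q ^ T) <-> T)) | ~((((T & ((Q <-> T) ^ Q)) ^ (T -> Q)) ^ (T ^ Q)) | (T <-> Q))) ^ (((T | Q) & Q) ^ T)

Substituting Q=False, T=True:
Q ^ T = False ^ True = True
(Q ^ T) <-> T = True <-> True = True
Q ^ ((Q ^ T) <-> T) = False ^ True = True
Q <-> T = False <-> True = False
(Q <-> T) ^ Q = False ^ False = False
T & ((Q <-> T) ^ Q) = True & False = False
T -> Q = True -> False = False
(T & ((Q <-> T) ^ Q)) ^ (T -> Q) = False ^ False = False
T ^ Q = True ^ False = True
((T & ((Q <-> T) ^ Q)) ^ (T -> Q)) ^ (T ^ Q) = False ^ True = True
T <-> Q = True <-> False = False
(((T & ((Q <-> T) ^ Q)) ^ (T -> Q)) ^ (T ^ Q)) | (T <-> Q) = True | False = True
~((((T & ((Q <-> T) ^ Q)) ^ (T -> Q)) ^ (T ^ Q)) | (T <-> Q)) = ~True = False
(Q ^ ((Q ^ T) <-> T)) | ~((((T & ((Q <-> T) ^ Q)) ^ (T -> Q)) ^ (T ^ Q)) | (T <-> Q)) = True | False = True
T | Q = True | False = True
(T | Q) & Q = True & False = False
((T | Q) & Q) ^ T = False ^ True = True
((Q ^ ((Q ^ T) <-> T)) | ~((((T & ((Q <-> T) ^ Q)) ^ (T -> Q)) ^ (T ^ Q)) | (T <-> Q))) ^ (((T | Q) & Q) ^ T) = True ^ True = False

False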